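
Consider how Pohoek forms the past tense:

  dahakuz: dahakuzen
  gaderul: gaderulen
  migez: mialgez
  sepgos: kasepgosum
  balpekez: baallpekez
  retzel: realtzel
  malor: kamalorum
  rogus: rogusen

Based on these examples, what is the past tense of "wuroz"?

kawurozum

dahakuz and migez both end in -z yet inflect differently (dahakuzen, mialgez), so the final letter is not what conditions the rule; the last vowel is.
"wuroz" has last vowel 'o'. The stems whose last vowel is 'o' (malor → kamalorum, sepgos → kasepgosum) add ka- … -um around the stem.
The other patterns: stems whose last vowel is 'u' add -en; stems whose last vowel is 'e' insert -al- after the first vowel.
So wuroz → kawurozum.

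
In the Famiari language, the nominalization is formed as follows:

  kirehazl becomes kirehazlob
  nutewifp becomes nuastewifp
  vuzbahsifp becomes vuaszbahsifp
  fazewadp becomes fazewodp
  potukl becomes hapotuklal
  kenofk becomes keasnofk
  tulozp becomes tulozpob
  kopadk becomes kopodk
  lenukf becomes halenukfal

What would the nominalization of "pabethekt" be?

"pabethekt" has second-to-last letter 'k'. The stems whose second-to-last letter is 'k' (lenukf → halenukfal, potukl → hapotuklal) add ha- … -al around the stem.
So pabethekt → hapabethektal.

hapabethektal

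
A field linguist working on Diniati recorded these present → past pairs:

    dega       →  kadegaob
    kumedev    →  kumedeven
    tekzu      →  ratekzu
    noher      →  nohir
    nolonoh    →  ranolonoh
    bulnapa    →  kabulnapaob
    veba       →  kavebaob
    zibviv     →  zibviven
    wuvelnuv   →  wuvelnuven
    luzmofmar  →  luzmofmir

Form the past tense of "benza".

kabenzaob

kumedev and noher both have last vowel 'e' yet inflect differently (kumedeven, nohir), so the last vowel is not what conditions the rule; the final letter is.
"benza" ends in -a. The stems ending in -a (dega → kadegaob, veba → kavebaob, bulnapa → kabulnapaob) add ka- … -ob around the stem.
So benza → kabenzaob.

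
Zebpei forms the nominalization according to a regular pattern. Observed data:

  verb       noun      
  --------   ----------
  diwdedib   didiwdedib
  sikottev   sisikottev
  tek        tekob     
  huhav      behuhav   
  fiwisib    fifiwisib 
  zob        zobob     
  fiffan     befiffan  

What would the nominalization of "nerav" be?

benerav

"nerav" has 2 vowels. The stems with 2 vowels (huhav → behuhav, fiffan → befiffan) add the prefix be-.
The other patterns: stems with 1 vowel add -ob; stems with 3 vowels repeat the first consonant+vowel as a prefix.
So nerav → benerav.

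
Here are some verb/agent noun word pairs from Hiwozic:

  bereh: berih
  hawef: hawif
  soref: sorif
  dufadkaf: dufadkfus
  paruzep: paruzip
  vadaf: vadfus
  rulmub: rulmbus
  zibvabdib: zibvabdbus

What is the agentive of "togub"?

togbus

"togub" has last vowel 'u'. The one such stem in the data (rulmub → rulmbus) deletes the last vowel and adds -us (as do vadaf, dufadkaf), so the same rule applies.
So togub → togbus.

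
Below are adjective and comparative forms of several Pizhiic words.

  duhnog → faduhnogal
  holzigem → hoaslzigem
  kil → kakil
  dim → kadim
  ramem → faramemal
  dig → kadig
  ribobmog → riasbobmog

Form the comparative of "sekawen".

seaskawen

"sekawen" has 3 vowels. The stems with 3 vowels (ribobmog → riasbobmog, holzigem → hoaslzigem) insert -as- after the first vowel.
The other patterns: stems with 1 vowel add the prefix ka-; stems with 2 vowels add fa- … -al around the stem.
So sekawen → seaskawen.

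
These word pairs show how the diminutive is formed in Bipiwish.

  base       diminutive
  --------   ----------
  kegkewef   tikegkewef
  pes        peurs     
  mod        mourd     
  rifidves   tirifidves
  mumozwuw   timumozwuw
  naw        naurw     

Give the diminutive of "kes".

"kes" has 1 vowel. The stems with 1 vowel (mod → mourd, naw → naurw, pes → peurs) insert -ur- after the first vowel.
The other pattern: stems with 3 vowels add the prefix ti-.
So kes → keurs.

keurs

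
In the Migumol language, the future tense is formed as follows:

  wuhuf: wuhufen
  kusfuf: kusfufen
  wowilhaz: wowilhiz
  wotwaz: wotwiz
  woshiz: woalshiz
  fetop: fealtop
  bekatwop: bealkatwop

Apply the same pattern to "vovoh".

wowilhaz and woshiz both end in -z yet inflect differently (wowilhiz, woalshiz), so the final letter is not what conditions the rule; the last vowel is.
"vovoh" has last vowel 'o'. The stems whose last vowel is 'o' (fetop → fealtop, bekatwop → bealkatwop) insert -al- after the first vowel.
The other patterns: stems whose last vowel is 'u' add -en; stems whose last vowel is 'a' change the last vowel to 'i'.
So vovoh → voalvoh.

voalvoh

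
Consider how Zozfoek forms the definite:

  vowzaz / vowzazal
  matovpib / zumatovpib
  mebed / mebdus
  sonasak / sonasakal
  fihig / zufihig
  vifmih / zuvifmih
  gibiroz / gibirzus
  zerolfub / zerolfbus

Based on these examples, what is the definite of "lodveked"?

lodvekdus

"lodveked" has last vowel 'e'. The one such stem in the data (mebed → mebdus) deletes the last vowel and adds -us (as do zerolfub, gibiroz), so the same rule applies.
The other patterns: stems whose last vowel is 'a' add -al; stems whose last vowel is 'i' add the prefix zu-.
So lodveked → lodvekdus.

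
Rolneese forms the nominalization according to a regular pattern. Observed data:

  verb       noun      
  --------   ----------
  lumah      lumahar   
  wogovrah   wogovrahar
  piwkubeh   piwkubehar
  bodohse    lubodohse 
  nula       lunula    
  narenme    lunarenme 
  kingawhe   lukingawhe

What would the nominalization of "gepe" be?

piwkubeh and bodohse both have last vowel 'e' yet inflect differently (piwkubehar, lubodohse), so the last vowel is not what conditions the rule; the final letter is.
"gepe" ends in -e. The stems ending in -e (bodohse → lubodohse, narenme → lunarenme, kingawhe → lukingawhe) add the prefix lu-.
The other pattern: stems ending in -h add -ar.
So gepe → lugepe.

lugepe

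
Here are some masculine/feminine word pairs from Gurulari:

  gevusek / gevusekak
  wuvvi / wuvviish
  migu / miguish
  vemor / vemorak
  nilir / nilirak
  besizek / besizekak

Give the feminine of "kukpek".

kukpekak

"kukpek" ends in a consonant. The stems ending in a consonant (gevusek → gevusekak, vemor → vemorak, nilir → nilirak) add -ak.
The other pattern: stems ending in a vowel add -ish.
So kukpek → kukpekak.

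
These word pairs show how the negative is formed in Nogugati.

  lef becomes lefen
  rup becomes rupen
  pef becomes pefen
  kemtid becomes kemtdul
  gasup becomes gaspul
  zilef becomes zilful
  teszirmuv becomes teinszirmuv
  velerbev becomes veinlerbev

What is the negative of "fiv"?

rup and gasup both end in -p yet inflect differently (rupen, gaspul), so the final letter is not what conditions the rule; the number of vowels is.
"fiv" has 1 vowel. The stems with 1 vowel (lef → lefen, rup → rupen, pef → pefen) add -en.
So fiv → fiven.

fiven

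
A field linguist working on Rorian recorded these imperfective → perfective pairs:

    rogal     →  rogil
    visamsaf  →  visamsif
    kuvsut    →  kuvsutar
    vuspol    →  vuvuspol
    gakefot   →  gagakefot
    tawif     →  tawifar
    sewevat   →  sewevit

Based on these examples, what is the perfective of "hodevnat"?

gakefot and sewevat both end in -t yet inflect differently (gagakefot, sewevit), so the final letter is not what conditions the rule; the last vowel is.
"hodevnat" has last vowel 'a'. The stems whose last vowel is 'a' (sewevat → sewevit, rogal → rogil, visamsaf → visamsif) change the last vowel to 'i'.
The other patterns: stems whose last vowel is 'o' repeat the first consonant+vowel as a prefix; stems whose last vowel is 'i' or 'u' add -ar.
So hodevnat → hodevnit.

hodevnit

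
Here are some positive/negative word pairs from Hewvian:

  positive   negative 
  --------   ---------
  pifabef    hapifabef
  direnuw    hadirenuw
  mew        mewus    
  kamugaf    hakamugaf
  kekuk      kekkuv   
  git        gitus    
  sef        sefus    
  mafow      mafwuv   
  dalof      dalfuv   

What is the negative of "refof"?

mew and mafow both end in -w yet inflect differently (mewus, mafwuv), so the final letter is not what conditions the rule; the number of vowels is.
"refof" has 2 vowels. The stems with 2 vowels (kekuk → kekkuv, mafow → mafwuv, dalof → dalfuv) delete the last vowel and add -uv.
So refof → reffuv.

reffuv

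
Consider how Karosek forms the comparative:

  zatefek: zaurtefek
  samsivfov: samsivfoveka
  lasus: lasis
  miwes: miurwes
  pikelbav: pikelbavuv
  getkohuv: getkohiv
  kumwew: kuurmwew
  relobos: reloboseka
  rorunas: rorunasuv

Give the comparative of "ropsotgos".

relobos and miwes both end in -s yet inflect differently (reloboseka, miurwes), so the final letter is not what conditions the rule; the last vowel is.
"ropsotgos" has last vowel 'o'. The stems whose last vowel is 'o' (samsivfov → samsivfoveka, relobos → reloboseka) add -eka.
So ropsotgos → ropsotgoseka.

ropsotgoseka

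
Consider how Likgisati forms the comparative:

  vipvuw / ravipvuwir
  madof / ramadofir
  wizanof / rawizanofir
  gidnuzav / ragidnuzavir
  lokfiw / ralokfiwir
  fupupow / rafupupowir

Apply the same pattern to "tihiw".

ratihiwir

Every pair shown (vipvuw → ravipvuwir, madof → ramadofir, wizanof → rawizanofir, …) follows the same rule: add ra- … -ir around the stem.
So tihiw → ratihiwir.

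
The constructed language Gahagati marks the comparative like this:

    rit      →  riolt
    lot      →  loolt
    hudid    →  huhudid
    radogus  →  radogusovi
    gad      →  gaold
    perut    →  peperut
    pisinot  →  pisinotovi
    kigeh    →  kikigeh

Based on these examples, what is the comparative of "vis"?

viols

gad and hudid both end in -d yet inflect differently (gaold, huhudid), so the final letter is not what conditions the rule; the number of vowels is.
"vis" has 1 vowel. The stems with 1 vowel (lot → loolt, gad → gaold, rit → riolt) insert -ol- after the first vowel.
The other patterns: stems with 2 vowels repeat the first consonant+vowel as a prefix; stems with 3 vowels add -ovi.
So vis → viols.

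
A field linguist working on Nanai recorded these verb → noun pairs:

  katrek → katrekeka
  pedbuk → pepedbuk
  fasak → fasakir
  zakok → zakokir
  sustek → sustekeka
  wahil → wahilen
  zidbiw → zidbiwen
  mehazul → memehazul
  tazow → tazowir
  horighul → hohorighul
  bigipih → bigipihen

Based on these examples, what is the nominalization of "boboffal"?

sustek and fasak both end in -k yet inflect differently (sustekeka, fasakir), so the final letter is not what conditions the rule; the last vowel is.
"boboffal" has last vowel 'a'. The one such stem in the data (fasak → fasakir) adds -ir, so the same rule applies.
The other patterns: stems whose last vowel is 'e' add -eka; stems whose last vowel is 'i' add -en; stems whose last vowel is 'u' repeat the first consonant+vowel as a prefix.
So boboffal → boboffalir.

boboffalir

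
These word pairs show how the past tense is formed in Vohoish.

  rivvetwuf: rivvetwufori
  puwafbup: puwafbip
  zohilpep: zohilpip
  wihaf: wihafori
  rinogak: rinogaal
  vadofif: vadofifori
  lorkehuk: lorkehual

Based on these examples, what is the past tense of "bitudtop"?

wihaf and rinogak both have last vowel 'a' yet inflect differently (wihafori, rinogaal), so the last vowel is not what conditions the rule; the final letter is.
"bitudtop" ends in -p. The stems ending in -p (puwafbup → puwafbip, zohilpep → zohilpip) change the last vowel to 'i'.
So bitudtop → bitudtip.

bitudtip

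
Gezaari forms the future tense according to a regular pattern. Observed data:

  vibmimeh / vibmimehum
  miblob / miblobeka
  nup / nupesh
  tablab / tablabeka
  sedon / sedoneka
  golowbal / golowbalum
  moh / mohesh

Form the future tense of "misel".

moh and vibmimeh both end in -h yet inflect differently (mohesh, vibmimehum), so the final letter is not what conditions the rule; the number of vowels is.
"misel" has 2 vowels. The stems with 2 vowels (miblob → miblobeka, sedon → sedoneka, tablab → tablabeka) add -eka.
So misel → miseleka.

miseleka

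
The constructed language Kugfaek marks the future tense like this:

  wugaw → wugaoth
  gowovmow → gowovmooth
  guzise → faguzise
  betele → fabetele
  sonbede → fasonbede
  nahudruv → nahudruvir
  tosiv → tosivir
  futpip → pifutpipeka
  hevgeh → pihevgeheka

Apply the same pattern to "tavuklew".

"tavuklew" ends in -w. The stems ending in -w (wugaw → wugaoth, gowovmow → gowovmooth) drop the final letter and add -oth.
So tavuklew → tavukleoth.

tavukleoth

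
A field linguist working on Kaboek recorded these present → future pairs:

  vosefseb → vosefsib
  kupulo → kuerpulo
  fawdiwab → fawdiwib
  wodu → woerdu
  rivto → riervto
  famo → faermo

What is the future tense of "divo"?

diervo

famo and fawdiwab both begin with f- yet inflect differently (faermo, fawdiwib), so the first letter is not what conditions the rule; whether the stem ends in a vowel or a consonant is.
"divo" ends in a vowel. The stems ending in a vowel (kupulo → kuerpulo, rivto → riervto, wodu → woerdu) insert -er- after the first vowel.
So divo → diervo.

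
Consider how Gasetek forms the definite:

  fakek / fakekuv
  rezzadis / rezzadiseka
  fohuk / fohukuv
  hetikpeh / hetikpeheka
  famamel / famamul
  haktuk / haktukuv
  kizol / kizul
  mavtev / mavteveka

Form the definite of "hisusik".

hisusikuv

famamel and fakek both have last vowel 'e' yet inflect differently (famamul, fakekuv), so the last vowel is not what conditions the rule; the final letter is.
"hisusik" ends in -k. The stems ending in -k (fohuk → fohukuv, haktuk → haktukuv, fakek → fakekuv) add -uv.
The other patterns: stems ending in -l change the last vowel to 'u'; stems ending in -h, -s or -v add -eka.
So hisusik → hisusikuv.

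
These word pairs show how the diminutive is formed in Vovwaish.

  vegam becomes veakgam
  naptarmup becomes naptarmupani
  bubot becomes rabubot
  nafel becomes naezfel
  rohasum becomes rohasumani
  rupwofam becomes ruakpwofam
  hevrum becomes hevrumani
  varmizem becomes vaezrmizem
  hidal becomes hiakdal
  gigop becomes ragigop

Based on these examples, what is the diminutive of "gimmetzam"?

giakmmetzam

"gimmetzam" has last vowel 'a'. The stems whose last vowel is 'a' (rupwofam → ruakpwofam, vegam → veakgam, hidal → hiakdal) insert -ak- after the first vowel.
The other patterns: stems whose last vowel is 'e' insert -ez- after the first vowel; stems whose last vowel is 'u' add -ani; stems whose last vowel is 'o' add the prefix ra-.
So gimmetzam → giakmmetzam.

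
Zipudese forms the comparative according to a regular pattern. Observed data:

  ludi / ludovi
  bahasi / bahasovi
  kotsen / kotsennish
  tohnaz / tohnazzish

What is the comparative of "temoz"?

ludi and kotsen both have 2 vowels yet inflect differently (ludovi, kotsennish), so the number of vowels is not what conditions the rule; the final letter is.
"temoz" ends in -z. The one such stem in the data (tohnaz → tohnazzish) doubles the final consonant and adds -ish (as does kotsen), so the same rule applies.
The other pattern: stems ending in -i drop the final letter and add -ovi.
So temoz → temozzish.

temozzish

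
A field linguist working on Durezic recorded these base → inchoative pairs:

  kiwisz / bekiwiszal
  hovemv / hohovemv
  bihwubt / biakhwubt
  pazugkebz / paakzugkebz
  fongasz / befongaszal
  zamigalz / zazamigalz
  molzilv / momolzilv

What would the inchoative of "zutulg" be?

zuzutulg

"zutulg" has second-to-last letter 'l'. The stems whose second-to-last letter is 'l' (zamigalz → zazamigalz, molzilv → momolzilv) repeat the first consonant+vowel as a prefix.
So zutulg → zuzutulg.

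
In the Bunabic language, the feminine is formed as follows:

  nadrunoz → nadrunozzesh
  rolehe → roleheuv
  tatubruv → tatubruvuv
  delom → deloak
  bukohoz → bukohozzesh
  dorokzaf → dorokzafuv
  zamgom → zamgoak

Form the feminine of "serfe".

zamgom and bukohoz both have last vowel 'o' yet inflect differently (zamgoak, bukohozzesh), so the last vowel is not what conditions the rule; the final letter is.
"serfe" ends in -e. The one such stem in the data (rolehe → roleheuv) adds -uv, so the same rule applies.
The other patterns: stems ending in -m drop the final letter and add -ak; stems ending in -z double the final consonant and add -esh.
So serfe → serfeuv.

serfeuv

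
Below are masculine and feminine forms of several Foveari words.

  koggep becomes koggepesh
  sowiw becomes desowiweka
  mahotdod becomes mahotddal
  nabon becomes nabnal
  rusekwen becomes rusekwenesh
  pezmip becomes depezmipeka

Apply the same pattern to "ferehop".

ferehpal

rusekwen and nabon both end in -n yet inflect differently (rusekwenesh, nabnal), so the final letter is not what conditions the rule; the last vowel is.
"ferehop" has last vowel 'o'. The stems whose last vowel is 'o' (mahotdod → mahotddal, nabon → nabnal) delete the last vowel and add -al.
So ferehop → ferehpal.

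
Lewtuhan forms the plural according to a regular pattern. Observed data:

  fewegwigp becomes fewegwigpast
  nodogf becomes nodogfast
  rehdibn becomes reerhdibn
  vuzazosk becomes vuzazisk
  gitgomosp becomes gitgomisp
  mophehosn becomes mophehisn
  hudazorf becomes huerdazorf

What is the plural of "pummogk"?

mophehosn and rehdibn both end in -n yet inflect differently (mophehisn, reerhdibn), so the final letter is not what conditions the rule; the second-to-last letter is.
"pummogk" has second-to-last letter 'g'. The stems whose second-to-last letter is 'g' (nodogf → nodogfast, fewegwigp → fewegwigpast) add -ast.
The other patterns: stems whose second-to-last letter is 's' change the last vowel to 'i'; stems whose second-to-last letter is 'b' or 'r' insert -er- after the first vowel.
So pummogk → pummogkast.

pummogkast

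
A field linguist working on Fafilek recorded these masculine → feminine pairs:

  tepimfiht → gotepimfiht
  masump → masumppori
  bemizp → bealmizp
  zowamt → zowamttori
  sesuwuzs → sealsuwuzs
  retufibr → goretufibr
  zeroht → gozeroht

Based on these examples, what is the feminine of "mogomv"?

mogomvvori

bemizp and masump both end in -p yet inflect differently (bealmizp, masumppori), so the final letter is not what conditions the rule; the second-to-last letter is.
"mogomv" has second-to-last letter 'm'. The stems whose second-to-last letter is 'm' (masump → masumppori, zowamt → zowamttori) double the final consonant and add -ori.
So mogomv → mogomvvori.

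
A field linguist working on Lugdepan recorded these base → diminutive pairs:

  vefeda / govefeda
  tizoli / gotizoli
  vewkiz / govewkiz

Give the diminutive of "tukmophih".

gotukmophih

Every pair shown (vefeda → govefeda, tizoli → gotizoli, vewkiz → govewkiz) follows the same rule: add the prefix go-.
So tukmophih → gotukmophih.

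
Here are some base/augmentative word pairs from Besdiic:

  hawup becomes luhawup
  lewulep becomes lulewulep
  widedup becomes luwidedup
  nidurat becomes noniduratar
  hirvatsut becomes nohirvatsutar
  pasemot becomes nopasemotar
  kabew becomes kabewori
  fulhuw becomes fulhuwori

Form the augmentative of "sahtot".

nosahtotar

hawup and hirvatsut both have last vowel 'u' yet inflect differently (luhawup, nohirvatsutar), so the last vowel is not what conditions the rule; the final letter is.
"sahtot" ends in -t. The stems ending in -t (nidurat → noniduratar, hirvatsut → nohirvatsutar, pasemot → nopasemotar) add no- … -ar around the stem.
The other patterns: stems ending in -p add the prefix lu-; stems ending in -w add -ori.
So sahtot → nosahtotar.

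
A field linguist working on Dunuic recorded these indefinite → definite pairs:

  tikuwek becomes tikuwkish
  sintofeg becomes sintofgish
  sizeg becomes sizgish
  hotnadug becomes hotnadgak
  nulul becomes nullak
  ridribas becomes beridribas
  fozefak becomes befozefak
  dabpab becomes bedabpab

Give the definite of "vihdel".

sintofeg and hotnadug both end in -g yet inflect differently (sintofgish, hotnadgak), so the final letter is not what conditions the rule; the last vowel is.
"vihdel" has last vowel 'e'. The stems whose last vowel is 'e' (tikuwek → tikuwkish, sintofeg → sintofgish, sizeg → sizgish) delete the last vowel and add -ish.
So vihdel → vihdlish.

vihdlish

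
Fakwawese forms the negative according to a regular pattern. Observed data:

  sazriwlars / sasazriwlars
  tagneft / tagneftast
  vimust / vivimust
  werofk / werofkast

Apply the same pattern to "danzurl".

dadanzurl

tagneft and vimust both end in -t yet inflect differently (tagneftast, vivimust), so the final letter is not what conditions the rule; the second-to-last letter is.
"danzurl" has second-to-last letter 'r'. The one such stem in the data (sazriwlars → sasazriwlars) repeats the first consonant+vowel as a prefix (as does vimust), so the same rule applies.
The other pattern: stems whose second-to-last letter is 'f' add -ast.
So danzurl → dadanzurl.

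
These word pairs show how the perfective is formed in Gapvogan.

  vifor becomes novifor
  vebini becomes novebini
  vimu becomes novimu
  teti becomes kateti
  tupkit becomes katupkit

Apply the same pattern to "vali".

novali

vebini and teti both end in -i yet inflect differently (novebini, kateti), so the final letter is not what conditions the rule; the first letter is.
"vali" begins with v-. The stems beginning with v- (vifor → novifor, vebini → novebini, vimu → novimu) add the prefix no-.
The other pattern: stems beginning with t- add the prefix ka-.
So vali → novali.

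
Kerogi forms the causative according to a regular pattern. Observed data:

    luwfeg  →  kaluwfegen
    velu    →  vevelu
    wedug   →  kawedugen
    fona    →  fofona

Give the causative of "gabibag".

kagabibagen

"gabibag" ends in a consonant. The stems ending in a consonant (luwfeg → kaluwfegen, wedug → kawedugen) add ka- … -en around the stem.
So gabibag → kagabibagen.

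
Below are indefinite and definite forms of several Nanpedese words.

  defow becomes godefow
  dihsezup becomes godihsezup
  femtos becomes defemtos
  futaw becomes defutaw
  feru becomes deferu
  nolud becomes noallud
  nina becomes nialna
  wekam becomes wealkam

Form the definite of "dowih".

"dowih" begins with d-. The stems beginning with d- (defow → godefow, dihsezup → godihsezup) add the prefix go-.
The other patterns: stems beginning with f- add the prefix de-; stems beginning with n- or w- insert -al- after the first vowel.
So dowih → godowih.

godowih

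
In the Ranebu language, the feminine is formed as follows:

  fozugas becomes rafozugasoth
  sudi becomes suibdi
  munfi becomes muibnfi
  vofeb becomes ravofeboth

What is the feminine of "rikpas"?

vofeb and sudi both have 2 vowels yet inflect differently (ravofeboth, suibdi), so the number of vowels is not what conditions the rule; whether the stem ends in a vowel or a consonant is.
"rikpas" ends in a consonant. The stems ending in a consonant (fozugas → rafozugasoth, vofeb → ravofeboth) add ra- … -oth around the stem.
So rikpas → rarikpasoth.

rarikpasoth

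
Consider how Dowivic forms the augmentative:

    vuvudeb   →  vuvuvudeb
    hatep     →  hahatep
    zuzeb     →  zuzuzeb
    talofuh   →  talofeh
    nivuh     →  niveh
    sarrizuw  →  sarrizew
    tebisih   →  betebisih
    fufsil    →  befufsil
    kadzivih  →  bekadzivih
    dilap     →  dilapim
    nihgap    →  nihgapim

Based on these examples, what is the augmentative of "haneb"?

talofuh and tebisih both end in -h yet inflect differently (talofeh, betebisih), so the final letter is not what conditions the rule; the last vowel is.
"haneb" has last vowel 'e'. The stems whose last vowel is 'e' (vuvudeb → vuvuvudeb, hatep → hahatep, zuzeb → zuzuzeb) repeat the first consonant+vowel as a prefix.
So haneb → hahaneb.

hahaneb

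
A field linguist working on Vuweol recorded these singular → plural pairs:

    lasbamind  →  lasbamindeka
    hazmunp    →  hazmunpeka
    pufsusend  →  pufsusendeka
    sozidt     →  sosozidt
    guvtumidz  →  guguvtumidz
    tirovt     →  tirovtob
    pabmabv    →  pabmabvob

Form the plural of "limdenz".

sozidt and tirovt both end in -t yet inflect differently (sosozidt, tirovtob), so the final letter is not what conditions the rule; the second-to-last letter is.
"limdenz" has second-to-last letter 'n'. The stems whose second-to-last letter is 'n' (lasbamind → lasbamindeka, hazmunp → hazmunpeka, pufsusend → pufsusendeka) add -eka.
So limdenz → limdenzeka.

limdenzeka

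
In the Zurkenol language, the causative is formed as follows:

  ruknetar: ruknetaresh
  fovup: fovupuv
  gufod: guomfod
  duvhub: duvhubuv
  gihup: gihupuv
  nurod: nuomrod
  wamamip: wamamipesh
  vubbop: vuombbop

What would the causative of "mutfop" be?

vubbop and wamamip both end in -p yet inflect differently (vuombbop, wamamipesh), so the final letter is not what conditions the rule; the last vowel is.
"mutfop" has last vowel 'o'. The stems whose last vowel is 'o' (gufod → guomfod, nurod → nuomrod, vubbop → vuombbop) insert -om- after the first vowel.
So mutfop → muomtfop.

muomtfop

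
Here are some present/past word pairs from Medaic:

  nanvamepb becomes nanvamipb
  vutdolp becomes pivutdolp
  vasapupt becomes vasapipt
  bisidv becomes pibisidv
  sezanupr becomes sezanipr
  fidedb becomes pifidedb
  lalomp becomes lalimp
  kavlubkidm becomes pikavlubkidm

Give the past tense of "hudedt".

fidedb and nanvamepb both end in -b yet inflect differently (pifidedb, nanvamipb), so the final letter is not what conditions the rule; the second-to-last letter is.
"hudedt" has second-to-last letter 'd'. The stems whose second-to-last letter is 'd' (bisidv → pibisidv, kavlubkidm → pikavlubkidm, fidedb → pifidedb) add the prefix pi-.
The other pattern: stems whose second-to-last letter is 'm' or 'p' change the last vowel to 'i'.
So hudedt → pihudedt.

pihudedt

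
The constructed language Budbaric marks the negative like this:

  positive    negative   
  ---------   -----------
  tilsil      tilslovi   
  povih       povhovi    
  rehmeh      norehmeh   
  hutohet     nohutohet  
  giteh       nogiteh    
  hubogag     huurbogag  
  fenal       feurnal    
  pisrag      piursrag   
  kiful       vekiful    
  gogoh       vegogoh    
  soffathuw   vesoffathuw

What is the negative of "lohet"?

nolohet

"lohet" has last vowel 'e'. The stems whose last vowel is 'e' (rehmeh → norehmeh, hutohet → nohutohet, giteh → nogiteh) add the prefix no-.
So lohet → nolohet.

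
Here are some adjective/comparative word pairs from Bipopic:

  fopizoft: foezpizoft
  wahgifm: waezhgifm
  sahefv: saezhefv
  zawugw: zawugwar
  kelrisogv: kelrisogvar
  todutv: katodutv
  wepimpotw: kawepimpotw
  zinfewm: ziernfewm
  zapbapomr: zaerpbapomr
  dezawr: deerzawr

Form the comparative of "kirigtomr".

sahefv and kelrisogv both end in -v yet inflect differently (saezhefv, kelrisogvar), so the final letter is not what conditions the rule; the second-to-last letter is.
"kirigtomr" has second-to-last letter 'm'. The one such stem in the data (zapbapomr → zaerpbapomr) inserts -er- after the first vowel (as do zinfewm, dezawr), so the same rule applies.
So kirigtomr → kierrigtomr.

kierrigtomr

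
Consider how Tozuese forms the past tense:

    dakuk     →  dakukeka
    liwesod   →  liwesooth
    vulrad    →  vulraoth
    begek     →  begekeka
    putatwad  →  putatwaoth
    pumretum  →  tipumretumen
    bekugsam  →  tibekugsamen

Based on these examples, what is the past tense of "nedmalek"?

bekugsam and vulrad both have last vowel 'a' yet inflect differently (tibekugsamen, vulraoth), so the last vowel is not what conditions the rule; the final letter is.
"nedmalek" ends in -k. The stems ending in -k (begek → begekeka, dakuk → dakukeka) add -eka.
The other patterns: stems ending in -m add ti- … -en around the stem; stems ending in -d drop the final letter and add -oth.
So nedmalek → nedmalekeka.

nedmalekeka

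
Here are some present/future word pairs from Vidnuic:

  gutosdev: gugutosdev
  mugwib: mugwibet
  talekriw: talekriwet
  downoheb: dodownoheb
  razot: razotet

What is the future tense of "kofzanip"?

kofzanipet

downoheb and mugwib both end in -b yet inflect differently (dodownoheb, mugwibet), so the final letter is not what conditions the rule; the last vowel is.
"kofzanip" has last vowel 'i'. The stems whose last vowel is 'i' (mugwib → mugwibet, talekriw → talekriwet) add -et.
The other pattern: stems whose last vowel is 'e' repeat the first consonant+vowel as a prefix.
So kofzanip → kofzanipet.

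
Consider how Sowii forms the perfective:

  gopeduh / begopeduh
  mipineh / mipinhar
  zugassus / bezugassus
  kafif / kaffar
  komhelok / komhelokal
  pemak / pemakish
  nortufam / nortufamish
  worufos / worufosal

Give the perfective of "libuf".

pemak and komhelok both end in -k yet inflect differently (pemakish, komhelokal), so the final letter is not what conditions the rule; the last vowel is.
"libuf" has last vowel 'u'. The stems whose last vowel is 'u' (gopeduh → begopeduh, zugassus → bezugassus) add the prefix be-.
So libuf → belibuf.

belibuf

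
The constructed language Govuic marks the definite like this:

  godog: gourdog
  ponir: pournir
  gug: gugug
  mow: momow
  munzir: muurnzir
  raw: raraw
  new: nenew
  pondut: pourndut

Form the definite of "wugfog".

wuurgfog

gug and godog both end in -g yet inflect differently (gugug, gourdog), so the final letter is not what conditions the rule; the number of vowels is.
"wugfog" has 2 vowels. The stems with 2 vowels (godog → gourdog, pondut → pourndut, munzir → muurnzir) insert -ur- after the first vowel.
So wugfog → wuurgfog.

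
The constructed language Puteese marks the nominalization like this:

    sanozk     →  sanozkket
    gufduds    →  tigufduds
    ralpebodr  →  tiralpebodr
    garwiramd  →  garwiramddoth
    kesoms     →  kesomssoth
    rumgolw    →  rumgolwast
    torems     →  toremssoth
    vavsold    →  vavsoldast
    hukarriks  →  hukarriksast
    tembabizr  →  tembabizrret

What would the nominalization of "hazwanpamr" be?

hazwanpamrroth

tembabizr and ralpebodr both end in -r yet inflect differently (tembabizrret, tiralpebodr), so the final letter is not what conditions the rule; the second-to-last letter is.
"hazwanpamr" has second-to-last letter 'm'. The stems whose second-to-last letter is 'm' (kesoms → kesomssoth, torems → toremssoth, garwiramd → garwiramddoth) double the final consonant and add -oth.
The other patterns: stems whose second-to-last letter is 'z' double the final consonant and add -et; stems whose second-to-last letter is 'd' add the prefix ti-; stems whose second-to-last letter is 'k' or 'l' add -ast.
So hazwanpamr → hazwanpamrroth.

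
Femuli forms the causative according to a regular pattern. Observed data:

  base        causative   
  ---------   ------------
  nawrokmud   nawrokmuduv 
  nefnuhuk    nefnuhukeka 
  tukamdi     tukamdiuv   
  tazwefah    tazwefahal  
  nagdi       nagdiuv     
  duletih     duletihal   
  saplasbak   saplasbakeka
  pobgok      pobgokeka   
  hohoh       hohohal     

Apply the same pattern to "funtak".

saplasbak and tazwefah both have last vowel 'a' yet inflect differently (saplasbakeka, tazwefahal), so the last vowel is not what conditions the rule; the final letter is.
"funtak" ends in -k. The stems ending in -k (pobgok → pobgokeka, saplasbak → saplasbakeka, nefnuhuk → nefnuhukeka) add -eka.
The other patterns: stems ending in -h add -al; stems ending in -d or -i add -uv.
So funtak → funtakeka.

funtakeka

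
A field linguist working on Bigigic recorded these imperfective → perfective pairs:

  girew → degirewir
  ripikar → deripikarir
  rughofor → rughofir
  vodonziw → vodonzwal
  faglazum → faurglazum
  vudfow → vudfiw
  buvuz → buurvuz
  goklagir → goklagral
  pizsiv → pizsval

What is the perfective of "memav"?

"memav" has last vowel 'a'. The one such stem in the data (ripikar → deripikarir) adds de- … -ir around the stem, so the same rule applies.
So memav → dememavir.

dememavir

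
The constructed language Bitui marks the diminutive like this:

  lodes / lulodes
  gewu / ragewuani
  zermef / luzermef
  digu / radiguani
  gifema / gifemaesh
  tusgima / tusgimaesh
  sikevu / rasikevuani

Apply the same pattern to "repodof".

lurepodof

"repodof" ends in -f. The one such stem in the data (zermef → luzermef) adds the prefix lu-, so the same rule applies.
So repodof → lurepodof.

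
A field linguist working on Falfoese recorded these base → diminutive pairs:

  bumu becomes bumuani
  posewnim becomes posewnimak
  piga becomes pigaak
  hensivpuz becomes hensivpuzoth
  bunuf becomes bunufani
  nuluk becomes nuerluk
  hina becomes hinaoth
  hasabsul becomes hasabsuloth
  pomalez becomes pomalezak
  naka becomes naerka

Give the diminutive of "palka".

palkaak

pomalez and hensivpuz both end in -z yet inflect differently (pomalezak, hensivpuzoth), so the final letter is not what conditions the rule; the first letter is.
"palka" begins with p-. The stems beginning with p- (piga → pigaak, posewnim → posewnimak, pomalez → pomalezak) add -ak.
So palka → palkaak.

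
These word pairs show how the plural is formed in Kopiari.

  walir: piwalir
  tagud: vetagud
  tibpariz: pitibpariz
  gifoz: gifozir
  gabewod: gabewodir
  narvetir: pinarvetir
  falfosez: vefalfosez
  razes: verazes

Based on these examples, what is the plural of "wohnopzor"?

wohnopzorir

gifoz and tibpariz both end in -z yet inflect differently (gifozir, pitibpariz), so the final letter is not what conditions the rule; the last vowel is.
"wohnopzor" has last vowel 'o'. The stems whose last vowel is 'o' (gabewod → gabewodir, gifoz → gifozir) add -ir.
The other patterns: stems whose last vowel is 'i' add the prefix pi-; stems whose last vowel is 'e' or 'u' add the prefix ve-.
So wohnopzor → wohnopzorir.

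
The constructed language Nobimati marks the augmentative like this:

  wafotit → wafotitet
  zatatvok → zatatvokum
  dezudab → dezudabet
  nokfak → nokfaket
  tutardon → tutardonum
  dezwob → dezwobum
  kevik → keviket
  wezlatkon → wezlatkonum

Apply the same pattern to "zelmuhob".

zelmuhobum

dezudab and dezwob both end in -b yet inflect differently (dezudabet, dezwobum), so the final letter is not what conditions the rule; the last vowel is.
"zelmuhob" has last vowel 'o'. The stems whose last vowel is 'o' (wezlatkon → wezlatkonum, dezwob → dezwobum, tutardon → tutardonum) add -um.
The other pattern: stems whose last vowel is 'a' or 'i' add -et.
So zelmuhob → zelmuhobum.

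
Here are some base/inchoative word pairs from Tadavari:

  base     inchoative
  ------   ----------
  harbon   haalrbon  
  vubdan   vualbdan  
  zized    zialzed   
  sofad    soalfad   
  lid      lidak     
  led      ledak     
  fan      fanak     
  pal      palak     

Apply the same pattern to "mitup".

zized and lid both end in -d yet inflect differently (zialzed, lidak), so the final letter is not what conditions the rule; the number of vowels is.
"mitup" has 2 vowels. The stems with 2 vowels (harbon → haalrbon, vubdan → vualbdan, zized → zialzed) insert -al- after the first vowel.
So mitup → mialtup.

mialtup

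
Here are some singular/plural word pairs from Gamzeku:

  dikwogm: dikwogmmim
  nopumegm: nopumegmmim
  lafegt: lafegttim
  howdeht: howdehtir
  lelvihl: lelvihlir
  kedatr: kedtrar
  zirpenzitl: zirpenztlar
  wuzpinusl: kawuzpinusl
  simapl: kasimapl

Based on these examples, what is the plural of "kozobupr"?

kakozobupr

"kozobupr" has second-to-last letter 'p'. The one such stem in the data (simapl → kasimapl) adds the prefix ka-, so the same rule applies.
So kozobupr → kakozobupr.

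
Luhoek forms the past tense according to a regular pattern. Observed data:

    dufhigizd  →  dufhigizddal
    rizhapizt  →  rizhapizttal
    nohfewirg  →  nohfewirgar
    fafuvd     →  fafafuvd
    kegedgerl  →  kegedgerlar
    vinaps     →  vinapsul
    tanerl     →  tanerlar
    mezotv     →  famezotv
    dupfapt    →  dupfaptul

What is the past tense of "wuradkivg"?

fawuradkivg

"wuradkivg" has second-to-last letter 'v'. The one such stem in the data (fafuvd → fafafuvd) adds the prefix fa-, so the same rule applies.
The other patterns: stems whose second-to-last letter is 'r' add -ar; stems whose second-to-last letter is 'z' double the final consonant and add -al; stems whose second-to-last letter is 'p' add -ul.
So wuradkivg → fawuradkivg.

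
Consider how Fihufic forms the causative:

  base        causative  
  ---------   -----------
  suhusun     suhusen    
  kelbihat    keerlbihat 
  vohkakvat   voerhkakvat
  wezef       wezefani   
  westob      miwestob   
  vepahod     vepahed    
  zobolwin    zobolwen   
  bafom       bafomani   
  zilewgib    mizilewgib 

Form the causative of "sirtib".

zobolwin and zilewgib both have last vowel 'i' yet inflect differently (zobolwen, mizilewgib), so the last vowel is not what conditions the rule; the final letter is.
"sirtib" ends in -b. The stems ending in -b (zilewgib → mizilewgib, westob → miwestob) add the prefix mi-.
The other patterns: stems ending in -d or -n change the last vowel to 'e'; stems ending in -t insert -er- after the first vowel; stems ending in -f or -m add -ani.
So sirtib → misirtib.

misirtib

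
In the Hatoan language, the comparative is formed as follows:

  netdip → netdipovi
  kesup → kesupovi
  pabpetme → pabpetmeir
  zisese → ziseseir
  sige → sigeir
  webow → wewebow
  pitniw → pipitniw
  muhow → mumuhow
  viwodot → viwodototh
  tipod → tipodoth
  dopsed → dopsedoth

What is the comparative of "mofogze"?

netdip and pitniw both have last vowel 'i' yet inflect differently (netdipovi, pipitniw), so the last vowel is not what conditions the rule; the final letter is.
"mofogze" ends in -e. The stems ending in -e (pabpetme → pabpetmeir, zisese → ziseseir, sige → sigeir) add -ir.
So mofogze → mofogzeir.

mofogzeir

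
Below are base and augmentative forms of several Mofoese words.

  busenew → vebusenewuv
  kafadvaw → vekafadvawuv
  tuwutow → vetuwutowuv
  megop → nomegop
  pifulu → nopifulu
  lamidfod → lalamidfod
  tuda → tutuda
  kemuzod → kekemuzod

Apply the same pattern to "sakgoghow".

tuwutow and megop both have last vowel 'o' yet inflect differently (vetuwutowuv, nomegop), so the last vowel is not what conditions the rule; the final letter is.
"sakgoghow" ends in -w. The stems ending in -w (busenew → vebusenewuv, kafadvaw → vekafadvawuv, tuwutow → vetuwutowuv) add ve- … -uv around the stem.
So sakgoghow → vesakgoghowuv.

vesakgoghowuv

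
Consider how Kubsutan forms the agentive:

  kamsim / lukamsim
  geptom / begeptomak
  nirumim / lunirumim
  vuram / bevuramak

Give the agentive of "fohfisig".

lufohfisig

"fohfisig" has last vowel 'i'. The stems whose last vowel is 'i' (kamsim → lukamsim, nirumim → lunirumim) add the prefix lu-.
The other pattern: stems whose last vowel is 'a' or 'o' add be- … -ak around the stem.
So fohfisig → lufohfisig.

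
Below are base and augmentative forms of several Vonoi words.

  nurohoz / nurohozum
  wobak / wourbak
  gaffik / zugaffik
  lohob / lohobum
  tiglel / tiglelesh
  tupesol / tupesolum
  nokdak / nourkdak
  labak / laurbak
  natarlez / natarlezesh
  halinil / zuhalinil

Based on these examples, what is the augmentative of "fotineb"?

"fotineb" has last vowel 'e'. The stems whose last vowel is 'e' (tiglel → tiglelesh, natarlez → natarlezesh) add -esh.
So fotineb → fotinebesh.

fotinebesh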